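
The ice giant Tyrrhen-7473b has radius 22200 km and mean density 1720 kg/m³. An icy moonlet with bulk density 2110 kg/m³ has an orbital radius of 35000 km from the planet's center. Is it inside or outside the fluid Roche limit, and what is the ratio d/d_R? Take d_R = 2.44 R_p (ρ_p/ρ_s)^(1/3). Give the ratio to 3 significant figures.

d_R = 2.44 × (22200 km) × (1720/2110)^(1/3) = 50600 km
d/d_R = (35000) / (50600) = 0.692
Since d/d_R < 1, the body is inside the Roche limit.

inside; d/d_R ≈ 0.692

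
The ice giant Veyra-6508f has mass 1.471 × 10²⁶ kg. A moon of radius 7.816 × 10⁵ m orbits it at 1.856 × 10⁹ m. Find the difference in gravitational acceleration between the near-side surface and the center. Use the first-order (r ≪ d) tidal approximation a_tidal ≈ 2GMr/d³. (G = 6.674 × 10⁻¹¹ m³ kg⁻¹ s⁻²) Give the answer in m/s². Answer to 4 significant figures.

Δg = 2GMr/d³
   = 2 × (6.674 × 10⁻¹¹) × (1.471 × 10²⁶) × (7.816 × 10⁵) / (1.856 × 10⁹)³
   = 2.400 × 10⁻⁶ m/s²

2.400 × 10⁻⁶ m/s²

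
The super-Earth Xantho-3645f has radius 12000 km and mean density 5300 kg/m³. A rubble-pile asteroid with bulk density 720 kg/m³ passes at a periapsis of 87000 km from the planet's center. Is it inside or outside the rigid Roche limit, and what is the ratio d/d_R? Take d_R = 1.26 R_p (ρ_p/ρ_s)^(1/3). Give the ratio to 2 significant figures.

d_R = 1.26 × (12000 km) × (5300/720)^(1/3) = 29410 km
d/d_R = (87000) / (29410) = 3.0
Since d/d_R > 1, the body is outside the Roche limit.

outside; d/d_R ≈ 3.0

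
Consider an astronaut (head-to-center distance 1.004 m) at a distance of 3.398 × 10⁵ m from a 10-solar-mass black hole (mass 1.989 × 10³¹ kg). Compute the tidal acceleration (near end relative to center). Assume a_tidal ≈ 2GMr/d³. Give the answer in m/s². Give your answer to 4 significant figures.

Since r ≪ d, expand the inverse-square field across one radius to get the leading 2GMr/d³ term.
Δa = 2GMr/d³
   = 2 × (6.674 × 10⁻¹¹) × (1.989 × 10³¹) × (1.004) / (3.398 × 10⁵)³
   = 6.794 × 10⁴ m/s²

6.794 × 10⁴ m/s²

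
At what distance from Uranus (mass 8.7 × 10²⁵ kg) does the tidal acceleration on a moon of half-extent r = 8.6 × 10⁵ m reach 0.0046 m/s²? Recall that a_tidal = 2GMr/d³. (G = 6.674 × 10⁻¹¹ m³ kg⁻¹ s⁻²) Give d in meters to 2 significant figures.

1.3 × 10⁸ m

2GMr/d³ = a_tidal  ⇒  d = (2GMr / a_tidal)^(1/3)
d = (2 × 6.674×10⁻¹¹ × (8.7 × 10²⁵) × (8.6 × 10⁵) / (0.0046))^(1/3)
  = 1.3 × 10⁸ m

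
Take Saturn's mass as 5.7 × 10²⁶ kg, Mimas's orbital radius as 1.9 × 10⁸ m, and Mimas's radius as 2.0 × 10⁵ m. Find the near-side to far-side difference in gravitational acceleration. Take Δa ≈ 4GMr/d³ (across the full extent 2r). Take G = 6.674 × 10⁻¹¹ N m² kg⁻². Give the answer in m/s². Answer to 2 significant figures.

4.4 × 10⁻³ m/s²

Δa = 4GMr/d³
   = 4 × (6.674 × 10⁻¹¹) × (5.7 × 10²⁶) × (2.0 × 10⁵) / (1.9 × 10⁸)³
   = 4.4 × 10⁻³ m/s²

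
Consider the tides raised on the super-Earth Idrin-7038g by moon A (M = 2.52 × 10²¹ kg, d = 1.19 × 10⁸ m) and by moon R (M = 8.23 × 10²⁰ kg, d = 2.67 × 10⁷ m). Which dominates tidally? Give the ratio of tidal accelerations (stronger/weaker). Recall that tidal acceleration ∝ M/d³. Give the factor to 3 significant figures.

Moon R, by a factor of ≈ 28.9

Tidal acceleration ∝ M/d³, so compare M/d³ for each.
Moon A: (2.52 × 10²¹) / (1.19 × 10⁸)³ = 1.495 × 10⁻³
Moon R: (8.23 × 10²⁰) / (2.67 × 10⁷)³ = 4.324 × 10⁻²
Ratio (larger/smaller) = 28.9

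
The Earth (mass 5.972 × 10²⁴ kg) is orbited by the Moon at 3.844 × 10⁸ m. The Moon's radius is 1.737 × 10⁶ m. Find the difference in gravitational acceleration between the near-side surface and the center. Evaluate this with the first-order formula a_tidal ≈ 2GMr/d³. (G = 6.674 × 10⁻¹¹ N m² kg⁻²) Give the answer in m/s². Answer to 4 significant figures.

2.438 × 10⁻⁵ m/s²

Δa = 2GMr/d³
   = 2 × (6.674 × 10⁻¹¹) × (5.972 × 10²⁴) × (1.737 × 10⁶) / (3.844 × 10⁸)³
   = 2.438 × 10⁻⁵ m/s²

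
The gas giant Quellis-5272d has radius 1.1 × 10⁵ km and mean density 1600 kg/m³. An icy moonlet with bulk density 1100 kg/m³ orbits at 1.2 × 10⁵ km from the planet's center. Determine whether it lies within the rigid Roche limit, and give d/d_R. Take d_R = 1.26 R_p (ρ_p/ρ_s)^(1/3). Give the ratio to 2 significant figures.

inside; d/d_R ≈ 0.76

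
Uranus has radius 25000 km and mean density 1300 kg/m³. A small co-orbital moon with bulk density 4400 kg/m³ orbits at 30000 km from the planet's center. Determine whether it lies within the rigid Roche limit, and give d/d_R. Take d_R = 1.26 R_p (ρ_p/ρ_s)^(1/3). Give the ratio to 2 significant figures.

outside; d/d_R ≈ 1.4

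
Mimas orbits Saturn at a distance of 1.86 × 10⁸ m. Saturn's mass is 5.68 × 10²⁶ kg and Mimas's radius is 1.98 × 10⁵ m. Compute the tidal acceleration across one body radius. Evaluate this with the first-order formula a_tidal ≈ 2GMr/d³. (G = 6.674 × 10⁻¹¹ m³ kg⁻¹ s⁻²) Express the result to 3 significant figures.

2.33 × 10⁻³ m/s²

Differencing GM/(d−r)² and GM/d² to first order in r/d gives 2GMr/d³.
Δg = 2GMr/d³
   = 2 × (6.674 × 10⁻¹¹) × (5.68 × 10²⁶) × (1.98 × 10⁵) / (1.86 × 10⁸)³
   = 2.33 × 10⁻³ m/s²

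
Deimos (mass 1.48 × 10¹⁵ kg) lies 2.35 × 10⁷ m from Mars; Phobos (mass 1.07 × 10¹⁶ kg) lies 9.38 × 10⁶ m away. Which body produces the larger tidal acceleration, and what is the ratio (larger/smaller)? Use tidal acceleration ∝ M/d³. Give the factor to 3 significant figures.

Phobos, by a factor of ≈ 114

Tidal acceleration ∝ M/d³, so compare M/d³ for each.
Deimos: (1.48 × 10¹⁵) / (2.35 × 10⁷)³ = 1.140 × 10⁻⁷
Phobos: (1.07 × 10¹⁶) / (9.38 × 10⁶)³ = 1.297 × 10⁻⁵
Ratio (larger/smaller) = 114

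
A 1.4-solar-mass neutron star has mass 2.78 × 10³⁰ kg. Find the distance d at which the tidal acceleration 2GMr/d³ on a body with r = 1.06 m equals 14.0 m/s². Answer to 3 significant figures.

2GMr/d³ = a_tidal  ⇒  d = (2GMr / a_tidal)^(1/3)
d = (2 × 6.674×10⁻¹¹ × (2.78 × 10³⁰) × (1.06) / (14.0))^(1/3)
  = 3.04 × 10⁶ m

3.04 × 10⁶ m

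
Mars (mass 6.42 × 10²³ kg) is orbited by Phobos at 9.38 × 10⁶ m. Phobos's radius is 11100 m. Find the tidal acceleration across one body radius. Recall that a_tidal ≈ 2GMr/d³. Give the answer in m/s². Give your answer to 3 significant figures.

a_tidal = 2GMr/d³
        = 2 × (6.674 × 10⁻¹¹) × (6.42 × 10²³) × (11100) / (9.38 × 10⁶)³
        = 1.15 × 10⁻³ m/s²

1.15 × 10⁻³ m/s²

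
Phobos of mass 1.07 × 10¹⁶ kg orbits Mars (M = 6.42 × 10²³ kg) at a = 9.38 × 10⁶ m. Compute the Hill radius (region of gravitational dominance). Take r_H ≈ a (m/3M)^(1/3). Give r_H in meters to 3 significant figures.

1.66 × 10⁴ m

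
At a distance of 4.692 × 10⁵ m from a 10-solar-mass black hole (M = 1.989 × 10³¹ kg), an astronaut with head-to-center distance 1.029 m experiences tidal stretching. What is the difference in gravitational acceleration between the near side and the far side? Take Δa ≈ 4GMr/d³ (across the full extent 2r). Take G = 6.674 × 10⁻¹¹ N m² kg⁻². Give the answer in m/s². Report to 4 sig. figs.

5.290 × 10⁴ m/s²

Δa = 4GMr/d³
   = 4 × (6.674 × 10⁻¹¹) × (1.989 × 10³¹) × (1.029) / (4.692 × 10⁵)³
   = 5.290 × 10⁴ m/s²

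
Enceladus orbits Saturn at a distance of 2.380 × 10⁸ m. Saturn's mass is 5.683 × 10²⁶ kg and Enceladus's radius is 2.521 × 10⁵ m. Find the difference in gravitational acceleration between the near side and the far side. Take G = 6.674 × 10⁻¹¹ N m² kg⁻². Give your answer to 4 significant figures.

Differencing GM/(d−r)² and GM/(d+r)² to first order in r/d gives 4GMr/d³.
Δa = 4GMr/d³
   = 4 × (6.674 × 10⁻¹¹) × (5.683 × 10²⁶) × (2.521 × 10⁵) / (2.380 × 10⁸)³
   = 2.837 × 10⁻³ m/s²

2.837 × 10⁻³ m/s²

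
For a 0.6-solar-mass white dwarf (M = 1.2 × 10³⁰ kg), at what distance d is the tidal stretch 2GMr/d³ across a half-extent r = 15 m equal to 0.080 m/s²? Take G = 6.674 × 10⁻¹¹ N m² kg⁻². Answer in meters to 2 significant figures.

2GMr/d³ = a_tidal  ⇒  d = (2GMr / a_tidal)^(1/3)
d = (2 × 6.674×10⁻¹¹ × (1.2 × 10³⁰) × (15) / (0.080))^(1/3)
  = 3.1 × 10⁷ m

3.1 × 10⁷ m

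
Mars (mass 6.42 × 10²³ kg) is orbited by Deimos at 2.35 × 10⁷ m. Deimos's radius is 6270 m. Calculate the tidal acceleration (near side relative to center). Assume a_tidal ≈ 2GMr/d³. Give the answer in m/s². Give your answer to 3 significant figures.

4.14 × 10⁻⁵ m/s²

Since r ≪ d, expand the inverse-square field across one radius to get the leading 2GMr/d³ term.
a_tidal = 2GMr/d³
        = 2 × (6.674 × 10⁻¹¹) × (6.42 × 10²³) × (6270) / (2.35 × 10⁷)³
        = 4.14 × 10⁻⁵ m/s²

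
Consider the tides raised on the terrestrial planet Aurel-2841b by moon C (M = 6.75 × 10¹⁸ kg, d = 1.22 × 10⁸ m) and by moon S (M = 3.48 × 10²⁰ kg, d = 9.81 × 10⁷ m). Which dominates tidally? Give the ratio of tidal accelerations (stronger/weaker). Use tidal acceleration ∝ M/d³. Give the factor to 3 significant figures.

Moon S, by a factor of ≈ 99.2

The tide-raising term goes as M/d³ (the gradient of a 1/d² field).
Moon C: (6.75 × 10¹⁸) / (1.22 × 10⁸)³ = 3.717 × 10⁻⁶
Moon S: (3.48 × 10²⁰) / (9.81 × 10⁷)³ = 3.686 × 10⁻⁴
Ratio (larger/smaller) = 99.2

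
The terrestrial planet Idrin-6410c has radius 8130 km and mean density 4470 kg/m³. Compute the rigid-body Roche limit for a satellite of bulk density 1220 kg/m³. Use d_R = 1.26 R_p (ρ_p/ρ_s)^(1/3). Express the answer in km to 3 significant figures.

15800 km

d_R = 1.26 × 8130 km × (4470/1220)^(1/3)
    = 15800 km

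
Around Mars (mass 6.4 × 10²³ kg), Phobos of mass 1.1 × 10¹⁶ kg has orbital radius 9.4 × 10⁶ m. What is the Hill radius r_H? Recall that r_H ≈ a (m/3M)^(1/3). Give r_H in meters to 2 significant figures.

r_H ≈ a (m/3M)^(1/3)
    = (9.4 × 10⁶) × (1.1 × 10¹⁶ / (3 × 6.4 × 10²³))^(1/3)
    = 1.7 × 10⁴ m

1.7 × 10⁴ m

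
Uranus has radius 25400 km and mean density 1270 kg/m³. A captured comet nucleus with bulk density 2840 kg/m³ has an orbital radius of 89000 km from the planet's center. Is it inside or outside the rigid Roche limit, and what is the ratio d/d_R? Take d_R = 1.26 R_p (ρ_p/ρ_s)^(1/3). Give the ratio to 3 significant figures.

d_R = 1.26 × (25400 km) × (1270/2840)^(1/3) = 24470 km
d/d_R = (89000) / (24470) = 3.64
Since d/d_R > 1, the body is outside the Roche limit.

outside; d/d_R ≈ 3.64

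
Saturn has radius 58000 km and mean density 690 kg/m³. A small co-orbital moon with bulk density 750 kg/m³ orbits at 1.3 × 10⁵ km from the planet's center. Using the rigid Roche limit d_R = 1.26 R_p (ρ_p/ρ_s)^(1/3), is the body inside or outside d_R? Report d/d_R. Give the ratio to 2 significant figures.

d_R = 1.26 × (58000 km) × (690/750)^(1/3) = 71080 km
d/d_R = (1.3 × 10⁵) / (71080) = 1.8
Since d/d_R > 1, the body is outside the Roche limit.

outside; d/d_R ≈ 1.8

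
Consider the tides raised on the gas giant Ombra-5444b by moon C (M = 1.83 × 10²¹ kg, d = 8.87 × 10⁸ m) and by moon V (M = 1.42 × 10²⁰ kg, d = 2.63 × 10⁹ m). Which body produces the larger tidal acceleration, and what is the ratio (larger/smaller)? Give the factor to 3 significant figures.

Compare M/d³ for the two perturbers:
Moon C: (1.83 × 10²¹) / (8.87 × 10⁸)³ = 2.622 × 10⁻⁶
Moon V: (1.42 × 10²⁰) / (2.63 × 10⁹)³ = 7.806 × 10⁻⁹
Ratio (larger/smaller) = 336

Moon C, by a factor of ≈ 336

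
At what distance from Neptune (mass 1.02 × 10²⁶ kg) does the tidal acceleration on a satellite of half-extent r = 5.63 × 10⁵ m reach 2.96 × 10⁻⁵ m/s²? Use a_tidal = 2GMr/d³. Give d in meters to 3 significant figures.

2GMr/d³ = a_tidal  ⇒  d = (2GMr / a_tidal)^(1/3)
d = (2 × 6.674×10⁻¹¹ × (1.02 × 10²⁶) × (5.63 × 10⁵) / (2.96 × 10⁻⁵))^(1/3)
  = 6.37 × 10⁸ m

6.37 × 10⁸ m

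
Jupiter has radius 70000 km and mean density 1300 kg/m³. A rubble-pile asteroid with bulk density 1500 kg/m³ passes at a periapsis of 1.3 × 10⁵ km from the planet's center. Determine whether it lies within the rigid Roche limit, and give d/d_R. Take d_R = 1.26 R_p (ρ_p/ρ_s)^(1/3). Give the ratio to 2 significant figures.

outside; d/d_R ≈ 1.5

d_R = 1.26 × (70000 km) × (1300/1500)^(1/3) = 84090 km
d/d_R = (1.3 × 10⁵) / (84090) = 1.5
Since d/d_R > 1, the body is outside the Roche limit.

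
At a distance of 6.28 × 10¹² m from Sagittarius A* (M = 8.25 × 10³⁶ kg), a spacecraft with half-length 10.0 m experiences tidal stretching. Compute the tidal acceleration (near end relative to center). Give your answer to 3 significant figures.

Δa = 2GMr/d³
   = 2 × (6.674 × 10⁻¹¹) × (8.25 × 10³⁶) × (10.0) / (6.28 × 10¹²)³
   = 4.45 × 10⁻¹¹ m/s²

4.45 × 10⁻¹¹ m/s²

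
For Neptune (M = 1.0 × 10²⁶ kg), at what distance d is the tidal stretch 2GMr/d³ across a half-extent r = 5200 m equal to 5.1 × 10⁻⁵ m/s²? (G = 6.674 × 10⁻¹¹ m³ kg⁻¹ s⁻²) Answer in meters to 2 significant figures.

1.1 × 10⁸ m

2GMr/d³ = a_tidal  ⇒  d = (2GMr / a_tidal)^(1/3)
d = (2 × 6.674×10⁻¹¹ × (1.0 × 10²⁶) × (5200) / (5.1 × 10⁻⁵))^(1/3)
  = 1.1 × 10⁸ m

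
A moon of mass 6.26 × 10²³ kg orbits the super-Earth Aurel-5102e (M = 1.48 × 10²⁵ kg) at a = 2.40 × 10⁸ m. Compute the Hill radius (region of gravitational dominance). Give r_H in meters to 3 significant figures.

r_H ≈ a (m/3M)^(1/3)
    = (2.40 × 10⁸) × (6.26 × 10²³ / (3 × 1.48 × 10²⁵))^(1/3)
    = 5.80 × 10⁷ m

5.80 × 10⁷ m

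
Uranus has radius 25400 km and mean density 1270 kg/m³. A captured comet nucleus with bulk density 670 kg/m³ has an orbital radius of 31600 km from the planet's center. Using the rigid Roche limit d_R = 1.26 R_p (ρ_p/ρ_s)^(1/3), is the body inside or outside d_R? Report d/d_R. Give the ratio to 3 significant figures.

inside; d/d_R ≈ 0.798

d_R = 1.26 × (25400 km) × (1270/670)^(1/3) = 39610 km
d/d_R = (31600) / (39610) = 0.798
Since d/d_R < 1, the body is inside the Roche limit.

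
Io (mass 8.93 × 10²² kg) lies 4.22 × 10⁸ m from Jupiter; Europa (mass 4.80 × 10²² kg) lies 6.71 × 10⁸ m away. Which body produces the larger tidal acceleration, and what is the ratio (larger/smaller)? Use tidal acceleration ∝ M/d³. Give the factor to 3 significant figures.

Io, by a factor of ≈ 7.48

Tidal stretch scales as M/d³; compute that for each body.
Io: (8.93 × 10²²) / (4.22 × 10⁸)³ = 1.188 × 10⁻³
Europa: (4.80 × 10²²) / (6.71 × 10⁸)³ = 1.589 × 10⁻⁴
Ratio (larger/smaller) = 7.48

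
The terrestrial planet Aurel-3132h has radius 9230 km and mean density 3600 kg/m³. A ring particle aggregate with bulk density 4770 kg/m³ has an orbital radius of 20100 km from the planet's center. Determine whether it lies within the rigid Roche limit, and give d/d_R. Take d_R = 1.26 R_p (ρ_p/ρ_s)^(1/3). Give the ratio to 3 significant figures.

d_R = 1.26 × (9230 km) × (3600/4770)^(1/3) = 10590 km
d/d_R = (20100) / (10590) = 1.90
Since d/d_R > 1, the body is outside the Roche limit.

outside; d/d_R ≈ 1.90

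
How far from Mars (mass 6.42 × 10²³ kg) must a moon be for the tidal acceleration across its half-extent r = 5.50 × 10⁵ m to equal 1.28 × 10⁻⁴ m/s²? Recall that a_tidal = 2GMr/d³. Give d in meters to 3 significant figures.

7.17 × 10⁷ m

2GMr/d³ = a_tidal  ⇒  d = (2GMr / a_tidal)^(1/3)
d = (2 × 6.674×10⁻¹¹ × (6.42 × 10²³) × (5.50 × 10⁵) / (1.28 × 10⁻⁴))^(1/3)
  = 7.17 × 10⁷ m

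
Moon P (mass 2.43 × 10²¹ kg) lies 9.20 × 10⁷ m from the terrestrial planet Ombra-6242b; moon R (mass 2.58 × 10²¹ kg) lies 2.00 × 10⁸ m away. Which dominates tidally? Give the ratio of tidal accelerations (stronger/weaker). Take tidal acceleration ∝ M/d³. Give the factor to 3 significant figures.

Moon P, by a factor of ≈ 9.68

The tide-raising term goes as M/d³ (the gradient of a 1/d² field).
Moon P: (2.43 × 10²¹) / (9.20 × 10⁷)³ = 3.121 × 10⁻³
Moon R: (2.58 × 10²¹) / (2.00 × 10⁸)³ = 3.225 × 10⁻⁴
Ratio (larger/smaller) = 9.68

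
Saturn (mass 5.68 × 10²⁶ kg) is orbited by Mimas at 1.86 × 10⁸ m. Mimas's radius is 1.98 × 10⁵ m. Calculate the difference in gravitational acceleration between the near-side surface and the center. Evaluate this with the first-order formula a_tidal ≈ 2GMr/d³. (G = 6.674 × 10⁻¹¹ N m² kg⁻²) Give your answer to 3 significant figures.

2.33 × 10⁻³ m/s²

Δa = 2GMr/d³
   = 2 × (6.674 × 10⁻¹¹) × (5.68 × 10²⁶) × (1.98 × 10⁵) / (1.86 × 10⁸)³
   = 2.33 × 10⁻³ m/s²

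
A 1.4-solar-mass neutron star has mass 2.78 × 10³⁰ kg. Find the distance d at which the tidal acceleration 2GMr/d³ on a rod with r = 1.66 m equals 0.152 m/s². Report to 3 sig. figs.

1.59 × 10⁷ m

2GMr/d³ = a_tidal  ⇒  d = (2GMr / a_tidal)^(1/3)
d = (2 × 6.674×10⁻¹¹ × (2.78 × 10³⁰) × (1.66) / (0.152))^(1/3)
  = 1.59 × 10⁷ m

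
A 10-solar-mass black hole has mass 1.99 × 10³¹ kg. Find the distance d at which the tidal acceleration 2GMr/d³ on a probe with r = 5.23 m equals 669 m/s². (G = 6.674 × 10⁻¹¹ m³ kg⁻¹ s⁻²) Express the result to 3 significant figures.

2GMr/d³ = a_tidal  ⇒  d = (2GMr / a_tidal)^(1/3)
d = (2 × 6.674×10⁻¹¹ × (1.99 × 10³¹) × (5.23) / (669))^(1/3)
  = 2.75 × 10⁶ m

2.75 × 10⁶ m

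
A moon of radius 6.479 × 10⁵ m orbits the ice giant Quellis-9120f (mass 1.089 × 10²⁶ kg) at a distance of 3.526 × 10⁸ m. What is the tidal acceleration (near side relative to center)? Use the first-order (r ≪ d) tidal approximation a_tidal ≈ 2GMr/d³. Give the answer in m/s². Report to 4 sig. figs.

Differencing GM/(d−r)² and GM/d² to first order in r/d gives 2GMr/d³.
a_tidal = 2GMr/d³
        = 2 × (6.674 × 10⁻¹¹) × (1.089 × 10²⁶) × (6.479 × 10⁵) / (3.526 × 10⁸)³
        = 2.148 × 10⁻⁴ m/s²

2.148 × 10⁻⁴ m/s²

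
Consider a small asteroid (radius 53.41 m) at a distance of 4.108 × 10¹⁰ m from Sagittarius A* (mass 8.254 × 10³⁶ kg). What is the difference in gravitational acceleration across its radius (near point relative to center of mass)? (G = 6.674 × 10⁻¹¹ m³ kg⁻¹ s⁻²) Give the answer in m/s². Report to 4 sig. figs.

8.488 × 10⁻⁴ m/s²

The tidal stretch is the gradient of GM/d² times the body's extent r, hence the 1/d³ dependence.
Δa = 2GMr/d³
   = 2 × (6.674 × 10⁻¹¹) × (8.254 × 10³⁶) × (53.41) / (4.108 × 10¹⁰)³
   = 8.488 × 10⁻⁴ m/s²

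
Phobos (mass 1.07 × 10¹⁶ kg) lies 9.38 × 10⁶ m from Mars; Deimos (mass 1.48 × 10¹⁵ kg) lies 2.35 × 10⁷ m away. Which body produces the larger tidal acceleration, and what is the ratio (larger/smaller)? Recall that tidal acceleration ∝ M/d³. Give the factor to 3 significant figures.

Compare M/d³ for the two perturbers:
Phobos: (1.07 × 10¹⁶) / (9.38 × 10⁶)³ = 1.297 × 10⁻⁵
Deimos: (1.48 × 10¹⁵) / (2.35 × 10⁷)³ = 1.140 × 10⁻⁷
Ratio (larger/smaller) = 114

Phobos, by a factor of ≈ 114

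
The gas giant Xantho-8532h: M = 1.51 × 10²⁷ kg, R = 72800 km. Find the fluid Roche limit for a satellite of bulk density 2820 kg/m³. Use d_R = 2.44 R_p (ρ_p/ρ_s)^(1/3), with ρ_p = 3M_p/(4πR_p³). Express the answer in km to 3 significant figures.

ρ_p = 3M_p/(4πR_p³) = 3 × (1.51 × 10²⁷) / (4π × (7.28 × 10⁷ m)³) = 934 kg/m³
d_R = 2.44 × 72800 km × (934/2820)^(1/3)
    = 1.23 × 10⁵ km

1.23 × 10⁵ km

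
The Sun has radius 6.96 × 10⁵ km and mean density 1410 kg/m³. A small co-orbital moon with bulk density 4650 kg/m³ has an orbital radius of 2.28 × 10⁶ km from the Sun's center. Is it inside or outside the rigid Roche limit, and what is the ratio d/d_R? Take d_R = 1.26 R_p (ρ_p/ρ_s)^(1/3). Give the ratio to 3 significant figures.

outside; d/d_R ≈ 3.87

d_R = 1.26 × (6.96 × 10⁵ km) × (1410/4650)^(1/3) = 5.892 × 10⁵ km
d/d_R = (2.28 × 10⁶) / (5.892 × 10⁵) = 3.87
Since d/d_R > 1, the body is outside the Roche limit.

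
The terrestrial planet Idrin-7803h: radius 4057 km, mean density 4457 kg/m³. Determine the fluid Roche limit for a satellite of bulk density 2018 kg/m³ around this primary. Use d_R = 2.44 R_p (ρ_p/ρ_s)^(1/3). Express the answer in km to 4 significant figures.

12890 km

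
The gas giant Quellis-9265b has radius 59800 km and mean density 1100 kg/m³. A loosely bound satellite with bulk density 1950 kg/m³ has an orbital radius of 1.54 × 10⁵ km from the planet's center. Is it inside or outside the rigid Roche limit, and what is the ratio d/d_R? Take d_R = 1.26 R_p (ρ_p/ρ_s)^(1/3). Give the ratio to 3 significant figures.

outside; d/d_R ≈ 2.47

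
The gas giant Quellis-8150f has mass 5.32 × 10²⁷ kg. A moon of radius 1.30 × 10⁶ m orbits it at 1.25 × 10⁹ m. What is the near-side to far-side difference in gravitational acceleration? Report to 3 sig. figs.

a_tidal = 4GMr/d³
        = 4 × (6.674 × 10⁻¹¹) × (5.32 × 10²⁷) × (1.30 × 10⁶) / (1.25 × 10⁹)³
        = 9.45 × 10⁻⁴ m/s²

9.45 × 10⁻⁴ m/s²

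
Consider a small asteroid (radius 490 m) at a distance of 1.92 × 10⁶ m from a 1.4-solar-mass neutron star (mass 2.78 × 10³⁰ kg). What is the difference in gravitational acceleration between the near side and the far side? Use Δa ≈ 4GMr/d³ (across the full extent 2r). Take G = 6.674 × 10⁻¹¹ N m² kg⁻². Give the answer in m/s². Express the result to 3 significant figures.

5.14 × 10⁴ m/s²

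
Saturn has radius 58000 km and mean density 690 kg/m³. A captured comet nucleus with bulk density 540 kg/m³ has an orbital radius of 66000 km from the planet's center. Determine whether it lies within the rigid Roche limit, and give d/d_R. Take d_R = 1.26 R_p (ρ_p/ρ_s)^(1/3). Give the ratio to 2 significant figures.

inside; d/d_R ≈ 0.83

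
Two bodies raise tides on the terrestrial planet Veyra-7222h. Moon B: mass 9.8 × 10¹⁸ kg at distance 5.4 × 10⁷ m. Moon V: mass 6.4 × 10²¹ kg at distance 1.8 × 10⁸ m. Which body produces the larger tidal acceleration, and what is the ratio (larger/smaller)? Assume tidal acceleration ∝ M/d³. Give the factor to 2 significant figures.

Moon V, by a factor of ≈ 18

Compare M/d³ for the two perturbers:
Moon B: (9.8 × 10¹⁸) / (5.4 × 10⁷)³ = 6.224 × 10⁻⁵
Moon V: (6.4 × 10²¹) / (1.8 × 10⁸)³ = 1.097 × 10⁻³
Ratio (larger/smaller) = 18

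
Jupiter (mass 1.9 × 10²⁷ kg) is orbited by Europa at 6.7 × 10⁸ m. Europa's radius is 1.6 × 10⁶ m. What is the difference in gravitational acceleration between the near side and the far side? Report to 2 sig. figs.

2.7 × 10⁻³ m/s²

Δg = 4GMr/d³
   = 4 × (6.674 × 10⁻¹¹) × (1.9 × 10²⁷) × (1.6 × 10⁶) / (6.7 × 10⁸)³
   = 2.7 × 10⁻³ m/s²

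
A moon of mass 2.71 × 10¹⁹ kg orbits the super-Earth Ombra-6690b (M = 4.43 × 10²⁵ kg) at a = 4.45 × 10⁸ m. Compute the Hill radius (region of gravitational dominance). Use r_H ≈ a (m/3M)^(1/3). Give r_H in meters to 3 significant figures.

r_H ≈ a (m/3M)^(1/3)
    = (4.45 × 10⁸) × (2.71 × 10¹⁹ / (3 × 4.43 × 10²⁵))^(1/3)
    = 2.62 × 10⁶ m

2.62 × 10⁶ m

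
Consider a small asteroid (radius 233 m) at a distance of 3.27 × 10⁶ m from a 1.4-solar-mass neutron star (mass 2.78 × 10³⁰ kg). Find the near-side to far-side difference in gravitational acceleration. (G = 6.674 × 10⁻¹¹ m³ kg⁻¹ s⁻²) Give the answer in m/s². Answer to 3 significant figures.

a_tidal = 4GMr/d³
        = 4 × (6.674 × 10⁻¹¹) × (2.78 × 10³⁰) × (233) / (3.27 × 10⁶)³
        = 4.95 × 10³ m/s²

4.95 × 10³ m/s²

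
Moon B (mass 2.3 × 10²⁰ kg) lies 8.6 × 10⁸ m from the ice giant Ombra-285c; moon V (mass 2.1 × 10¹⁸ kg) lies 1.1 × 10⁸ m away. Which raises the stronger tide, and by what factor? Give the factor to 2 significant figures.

Moon V, by a factor of ≈ 4.4

Tidal stretch scales as M/d³; compute that for each body.
Moon B: (2.3 × 10²⁰) / (8.6 × 10⁸)³ = 3.616 × 10⁻⁷
Moon V: (2.1 × 10¹⁸) / (1.1 × 10⁸)³ = 1.578 × 10⁻⁶
Ratio (larger/smaller) = 4.4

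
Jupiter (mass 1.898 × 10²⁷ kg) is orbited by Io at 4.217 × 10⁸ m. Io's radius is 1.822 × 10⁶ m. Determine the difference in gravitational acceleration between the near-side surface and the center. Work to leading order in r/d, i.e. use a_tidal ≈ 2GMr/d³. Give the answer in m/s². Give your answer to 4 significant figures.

a_tidal = 2GMr/d³
        = 2 × (6.674 × 10⁻¹¹) × (1.898 × 10²⁷) × (1.822 × 10⁶) / (4.217 × 10⁸)³
        = 6.155 × 10⁻³ m/s²

6.155 × 10⁻³ m/s²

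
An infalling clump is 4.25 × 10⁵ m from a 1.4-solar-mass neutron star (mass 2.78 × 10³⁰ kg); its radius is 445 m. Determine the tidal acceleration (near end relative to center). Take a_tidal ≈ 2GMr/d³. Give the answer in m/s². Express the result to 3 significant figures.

Differencing GM/(d−r)² and GM/d² to first order in r/d gives 2GMr/d³.
Δa = 2GMr/d³
   = 2 × (6.674 × 10⁻¹¹) × (2.78 × 10³⁰) × (445) / (4.25 × 10⁵)³
   = 2.15 × 10⁶ m/s²

2.15 × 10⁶ m/s²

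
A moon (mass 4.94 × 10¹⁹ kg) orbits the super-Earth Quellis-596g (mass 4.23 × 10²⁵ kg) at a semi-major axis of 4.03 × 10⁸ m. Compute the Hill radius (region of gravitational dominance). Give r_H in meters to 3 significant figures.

2.94 × 10⁶ m

r_H ≈ a (m/3M)^(1/3)
    = (4.03 × 10⁸) × (4.94 × 10¹⁹ / (3 × 4.23 × 10²⁵))^(1/3)
    = 2.94 × 10⁶ m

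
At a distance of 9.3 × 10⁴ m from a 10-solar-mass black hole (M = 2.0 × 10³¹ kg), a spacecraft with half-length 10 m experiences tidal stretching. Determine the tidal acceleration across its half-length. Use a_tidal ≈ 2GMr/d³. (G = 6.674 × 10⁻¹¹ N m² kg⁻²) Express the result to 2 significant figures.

The tidal stretch is the gradient of GM/d² times the body's extent r, hence the 1/d³ dependence.
Δg = 2GMr/d³
   = 2 × (6.674 × 10⁻¹¹) × (2.0 × 10³¹) × (10) / (9.3 × 10⁴)³
   = 3.3 × 10⁷ m/s²

3.3 × 10⁷ m/s²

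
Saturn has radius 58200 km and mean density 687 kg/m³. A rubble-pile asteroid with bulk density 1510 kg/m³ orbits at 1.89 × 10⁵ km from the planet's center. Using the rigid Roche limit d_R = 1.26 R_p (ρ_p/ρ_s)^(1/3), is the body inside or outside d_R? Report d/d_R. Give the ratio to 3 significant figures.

d_R = 1.26 × (58200 km) × (687/1510)^(1/3) = 56400 km
d/d_R = (1.89 × 10⁵) / (56400) = 3.35
Since d/d_R > 1, the body is outside the Roche limit.

outside; d/d_R ≈ 3.35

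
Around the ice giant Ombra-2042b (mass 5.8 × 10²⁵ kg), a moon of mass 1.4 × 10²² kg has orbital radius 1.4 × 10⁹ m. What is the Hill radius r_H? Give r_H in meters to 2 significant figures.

6.0 × 10⁷ m

r_H ≈ a (m/3M)^(1/3)
    = (1.4 × 10⁹) × (1.4 × 10²² / (3 × 5.8 × 10²⁵))^(1/3)
    = 6.0 × 10⁷ m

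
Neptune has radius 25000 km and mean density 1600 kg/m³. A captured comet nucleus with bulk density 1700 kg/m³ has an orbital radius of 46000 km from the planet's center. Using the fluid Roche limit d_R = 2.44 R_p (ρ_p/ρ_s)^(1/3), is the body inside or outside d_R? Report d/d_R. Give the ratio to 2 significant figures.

inside; d/d_R ≈ 0.77

d_R = 2.44 × (25000 km) × (1600/1700)^(1/3) = 59780 km
d/d_R = (46000) / (59780) = 0.77
Since d/d_R < 1, the body is inside the Roche limit.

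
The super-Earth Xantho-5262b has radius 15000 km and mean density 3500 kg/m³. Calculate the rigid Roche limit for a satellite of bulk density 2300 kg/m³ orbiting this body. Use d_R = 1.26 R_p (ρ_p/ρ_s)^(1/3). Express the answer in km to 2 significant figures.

d_R = 1.26 × 15000 km × (3500/2300)^(1/3)
    = 22000 km

22000 km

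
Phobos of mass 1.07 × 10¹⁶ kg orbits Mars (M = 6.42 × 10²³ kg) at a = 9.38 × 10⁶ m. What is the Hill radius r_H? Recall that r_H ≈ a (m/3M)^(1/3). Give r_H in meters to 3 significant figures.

r_H ≈ a (m/3M)^(1/3)
    = (9.38 × 10⁶) × (1.07 × 10¹⁶ / (3 × 6.42 × 10²³))^(1/3)
    = 1.66 × 10⁴ m

1.66 × 10⁴ m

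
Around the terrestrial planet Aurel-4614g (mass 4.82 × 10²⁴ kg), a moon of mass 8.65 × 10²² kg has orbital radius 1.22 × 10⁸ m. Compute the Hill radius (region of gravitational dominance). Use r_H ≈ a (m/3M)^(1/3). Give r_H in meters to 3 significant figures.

2.21 × 10⁷ m

r_H ≈ a (m/3M)^(1/3)
    = (1.22 × 10⁸) × (8.65 × 10²² / (3 × 4.82 × 10²⁴))^(1/3)
    = 2.21 × 10⁷ m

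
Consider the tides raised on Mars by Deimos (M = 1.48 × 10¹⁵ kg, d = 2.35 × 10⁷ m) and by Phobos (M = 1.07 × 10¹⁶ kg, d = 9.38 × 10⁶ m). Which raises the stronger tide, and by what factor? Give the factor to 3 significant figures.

Compare M/d³ for the two perturbers:
Deimos: (1.48 × 10¹⁵) / (2.35 × 10⁷)³ = 1.140 × 10⁻⁷
Phobos: (1.07 × 10¹⁶) / (9.38 × 10⁶)³ = 1.297 × 10⁻⁵
Ratio (larger/smaller) = 114

Phobos, by a factor of ≈ 114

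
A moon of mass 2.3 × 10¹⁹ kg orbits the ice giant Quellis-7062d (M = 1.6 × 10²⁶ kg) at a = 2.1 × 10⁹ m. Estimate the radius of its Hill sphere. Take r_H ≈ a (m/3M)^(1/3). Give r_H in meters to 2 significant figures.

7.6 × 10⁶ m

r_H ≈ a (m/3M)^(1/3)
    = (2.1 × 10⁹) × (2.3 × 10¹⁹ / (3 × 1.6 × 10²⁶))^(1/3)
    = 7.6 × 10⁶ m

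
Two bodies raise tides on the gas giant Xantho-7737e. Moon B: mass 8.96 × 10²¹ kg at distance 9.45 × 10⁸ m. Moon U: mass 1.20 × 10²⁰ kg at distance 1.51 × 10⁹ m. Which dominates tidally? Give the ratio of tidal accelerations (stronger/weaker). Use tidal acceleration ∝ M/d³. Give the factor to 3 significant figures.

Moon B, by a factor of ≈ 305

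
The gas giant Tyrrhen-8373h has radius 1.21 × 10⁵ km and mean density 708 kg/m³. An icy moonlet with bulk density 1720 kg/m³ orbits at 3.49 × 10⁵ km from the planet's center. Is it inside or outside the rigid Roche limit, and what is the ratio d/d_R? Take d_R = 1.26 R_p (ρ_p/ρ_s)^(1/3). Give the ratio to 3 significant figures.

d_R = 1.26 × (1.21 × 10⁵ km) × (708/1720)^(1/3) = 1.134 × 10⁵ km
d/d_R = (3.49 × 10⁵) / (1.134 × 10⁵) = 3.08
Since d/d_R > 1, the body is outside the Roche limit.

outside; d/d_R ≈ 3.08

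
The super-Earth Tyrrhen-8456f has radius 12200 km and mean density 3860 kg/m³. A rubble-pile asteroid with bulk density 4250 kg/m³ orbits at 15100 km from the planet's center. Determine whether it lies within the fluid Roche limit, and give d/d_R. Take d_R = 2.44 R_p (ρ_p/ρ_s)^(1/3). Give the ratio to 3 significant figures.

d_R = 2.44 × (12200 km) × (3860/4250)^(1/3) = 28830 km
d/d_R = (15100) / (28830) = 0.524
Since d/d_R < 1, the body is inside the Roche limit.

inside; d/d_R ≈ 0.524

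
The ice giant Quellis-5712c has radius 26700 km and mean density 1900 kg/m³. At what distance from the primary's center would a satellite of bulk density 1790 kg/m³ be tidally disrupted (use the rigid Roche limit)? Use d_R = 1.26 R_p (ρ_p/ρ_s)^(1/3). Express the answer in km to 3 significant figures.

34300 km

d_R = 1.26 × 26700 km × (1900/1790)^(1/3)
    = 34300 km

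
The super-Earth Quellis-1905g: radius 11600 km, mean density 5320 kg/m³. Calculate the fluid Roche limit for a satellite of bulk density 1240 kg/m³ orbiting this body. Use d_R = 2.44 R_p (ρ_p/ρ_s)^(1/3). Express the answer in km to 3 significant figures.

46000 km

d_R = 2.44 × 11600 km × (5320/1240)^(1/3)
    = 46000 km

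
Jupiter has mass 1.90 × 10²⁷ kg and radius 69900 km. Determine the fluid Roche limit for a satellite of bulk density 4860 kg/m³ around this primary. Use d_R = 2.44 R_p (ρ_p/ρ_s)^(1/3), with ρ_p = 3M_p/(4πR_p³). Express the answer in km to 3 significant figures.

ρ_p = 3M_p/(4πR_p³) = 3 × (1.90 × 10²⁷) / (4π × (6.99 × 10⁷ m)³) = 1330 kg/m³
d_R = 2.44 × 69900 km × (1330/4860)^(1/3)
    = 1.11 × 10⁵ km

1.11 × 10⁵ km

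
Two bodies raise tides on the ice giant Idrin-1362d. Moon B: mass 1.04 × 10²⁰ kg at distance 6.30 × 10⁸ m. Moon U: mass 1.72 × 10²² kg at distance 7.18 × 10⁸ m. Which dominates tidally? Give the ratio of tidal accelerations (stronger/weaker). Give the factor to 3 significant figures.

Tidal stretch scales as M/d³; compute that for each body.
Moon B: (1.04 × 10²⁰) / (6.30 × 10⁸)³ = 4.159 × 10⁻⁷
Moon U: (1.72 × 10²²) / (7.18 × 10⁸)³ = 4.647 × 10⁻⁵
Ratio (larger/smaller) = 112

Moon U, by a factor of ≈ 112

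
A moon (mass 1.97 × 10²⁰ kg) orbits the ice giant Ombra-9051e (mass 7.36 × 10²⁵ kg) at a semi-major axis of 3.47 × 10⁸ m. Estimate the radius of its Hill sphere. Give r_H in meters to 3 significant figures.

3.34 × 10⁶ m

r_H ≈ a (m/3M)^(1/3)
    = (3.47 × 10⁸) × (1.97 × 10²⁰ / (3 × 7.36 × 10²⁵))^(1/3)
    = 3.34 × 10⁶ m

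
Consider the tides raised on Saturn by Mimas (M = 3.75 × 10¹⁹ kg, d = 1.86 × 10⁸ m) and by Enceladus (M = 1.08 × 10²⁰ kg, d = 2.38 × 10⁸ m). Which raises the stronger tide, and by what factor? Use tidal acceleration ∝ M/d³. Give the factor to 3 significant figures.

Enceladus, by a factor of ≈ 1.37

Tidal acceleration ∝ M/d³, so compare M/d³ for each.
Mimas: (3.75 × 10¹⁹) / (1.86 × 10⁸)³ = 5.828 × 10⁻⁶
Enceladus: (1.08 × 10²⁰) / (2.38 × 10⁸)³ = 8.011 × 10⁻⁶
Ratio (larger/smaller) = 1.37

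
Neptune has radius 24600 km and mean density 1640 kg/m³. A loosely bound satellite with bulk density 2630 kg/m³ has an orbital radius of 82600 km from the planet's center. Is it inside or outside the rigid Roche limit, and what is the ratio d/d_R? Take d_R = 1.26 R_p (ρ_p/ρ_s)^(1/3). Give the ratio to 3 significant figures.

d_R = 1.26 × (24600 km) × (1640/2630)^(1/3) = 26480 km
d/d_R = (82600) / (26480) = 3.12
Since d/d_R > 1, the body is outside the Roche limit.

outside; d/d_R ≈ 3.12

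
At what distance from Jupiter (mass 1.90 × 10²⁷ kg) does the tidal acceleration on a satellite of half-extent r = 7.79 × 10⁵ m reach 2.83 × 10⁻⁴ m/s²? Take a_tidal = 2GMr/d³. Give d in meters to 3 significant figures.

2GMr/d³ = a_tidal  ⇒  d = (2GMr / a_tidal)^(1/3)
d = (2 × 6.674×10⁻¹¹ × (1.90 × 10²⁷) × (7.79 × 10⁵) / (2.83 × 10⁻⁴))^(1/3)
  = 8.87 × 10⁸ m

8.87 × 10⁸ m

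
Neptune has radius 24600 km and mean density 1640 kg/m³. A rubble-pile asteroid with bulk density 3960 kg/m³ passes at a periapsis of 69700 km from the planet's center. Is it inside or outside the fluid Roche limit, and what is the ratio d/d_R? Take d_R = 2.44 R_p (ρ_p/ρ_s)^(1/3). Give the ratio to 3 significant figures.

d_R = 2.44 × (24600 km) × (1640/3960)^(1/3) = 44740 km
d/d_R = (69700) / (44740) = 1.56
Since d/d_R > 1, the body is outside the Roche limit.

outside; d/d_R ≈ 1.56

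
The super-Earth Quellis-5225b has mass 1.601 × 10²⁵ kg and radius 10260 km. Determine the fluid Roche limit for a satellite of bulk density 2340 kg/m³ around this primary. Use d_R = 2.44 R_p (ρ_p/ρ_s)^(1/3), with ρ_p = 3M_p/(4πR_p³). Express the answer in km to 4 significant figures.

ρ_p = 3M_p/(4πR_p³) = 3 × (1.601 × 10²⁵) / (4π × (1.026 × 10⁷ m)³) = 3539 kg/m³
d_R = 2.44 × 10260 km × (3539/2340)^(1/3)
    = 28740 km

28740 km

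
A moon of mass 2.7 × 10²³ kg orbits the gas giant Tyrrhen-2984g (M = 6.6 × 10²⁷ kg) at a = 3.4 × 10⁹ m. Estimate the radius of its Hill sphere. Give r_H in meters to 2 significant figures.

r_H ≈ a (m/3M)^(1/3)
    = (3.4 × 10⁹) × (2.7 × 10²³ / (3 × 6.6 × 10²⁷))^(1/3)
    = 8.1 × 10⁷ m

8.1 × 10⁷ m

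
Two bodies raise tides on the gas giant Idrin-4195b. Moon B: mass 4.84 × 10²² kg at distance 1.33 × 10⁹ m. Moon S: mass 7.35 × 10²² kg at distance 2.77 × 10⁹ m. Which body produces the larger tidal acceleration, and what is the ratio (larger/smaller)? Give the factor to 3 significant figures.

Moon B, by a factor of ≈ 5.95

The tide-raising term goes as M/d³ (the gradient of a 1/d² field).
Moon B: (4.84 × 10²²) / (1.33 × 10⁹)³ = 2.057 × 10⁻⁵
Moon S: (7.35 × 10²²) / (2.77 × 10⁹)³ = 3.458 × 10⁻⁶
Ratio (larger/smaller) = 5.95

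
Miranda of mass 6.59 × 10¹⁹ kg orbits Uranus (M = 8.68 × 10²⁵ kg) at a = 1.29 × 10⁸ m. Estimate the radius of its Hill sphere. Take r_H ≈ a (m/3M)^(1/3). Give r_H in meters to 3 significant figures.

8.16 × 10⁵ m

r_H ≈ a (m/3M)^(1/3)
    = (1.29 × 10⁸) × (6.59 × 10¹⁹ / (3 × 8.68 × 10²⁵))^(1/3)
    = 8.16 × 10⁵ m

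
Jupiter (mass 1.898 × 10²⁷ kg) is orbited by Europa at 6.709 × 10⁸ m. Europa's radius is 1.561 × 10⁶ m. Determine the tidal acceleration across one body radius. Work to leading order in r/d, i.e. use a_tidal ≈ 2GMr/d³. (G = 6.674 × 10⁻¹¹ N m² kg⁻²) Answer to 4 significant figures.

1.310 × 10⁻³ m/s²

The tidal stretch is the gradient of GM/d² times the body's extent r, hence the 1/d³ dependence.
a_tidal = 2GMr/d³
        = 2 × (6.674 × 10⁻¹¹) × (1.898 × 10²⁷) × (1.561 × 10⁶) / (6.709 × 10⁸)³
        = 1.310 × 10⁻³ m/s²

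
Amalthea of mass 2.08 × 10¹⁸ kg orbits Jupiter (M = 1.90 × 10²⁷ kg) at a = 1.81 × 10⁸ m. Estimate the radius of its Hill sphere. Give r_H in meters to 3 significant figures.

1.29 × 10⁵ m

r_H ≈ a (m/3M)^(1/3)
    = (1.81 × 10⁸) × (2.08 × 10¹⁸ / (3 × 1.90 × 10²⁷))^(1/3)
    = 1.29 × 10⁵ m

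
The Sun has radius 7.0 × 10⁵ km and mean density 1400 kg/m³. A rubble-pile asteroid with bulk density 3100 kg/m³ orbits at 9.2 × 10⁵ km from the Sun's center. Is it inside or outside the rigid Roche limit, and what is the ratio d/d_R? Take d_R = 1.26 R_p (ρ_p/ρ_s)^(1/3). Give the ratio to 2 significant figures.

outside; d/d_R ≈ 1.4

d_R = 1.26 × (7.0 × 10⁵ km) × (1400/3100)^(1/3) = 6.767 × 10⁵ km
d/d_R = (9.2 × 10⁵) / (6.767 × 10⁵) = 1.4
Since d/d_R > 1, the body is outside the Roche limit.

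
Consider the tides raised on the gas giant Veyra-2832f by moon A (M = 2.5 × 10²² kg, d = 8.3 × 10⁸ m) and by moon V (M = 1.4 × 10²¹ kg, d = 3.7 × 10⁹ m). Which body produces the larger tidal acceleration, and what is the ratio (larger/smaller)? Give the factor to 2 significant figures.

Moon A, by a factor of ≈ 1600

Compare M/d³ for the two perturbers:
Moon A: (2.5 × 10²²) / (8.3 × 10⁸)³ = 4.372 × 10⁻⁵
Moon V: (1.4 × 10²¹) / (3.7 × 10⁹)³ = 2.764 × 10⁻⁸
Ratio (larger/smaller) = 1600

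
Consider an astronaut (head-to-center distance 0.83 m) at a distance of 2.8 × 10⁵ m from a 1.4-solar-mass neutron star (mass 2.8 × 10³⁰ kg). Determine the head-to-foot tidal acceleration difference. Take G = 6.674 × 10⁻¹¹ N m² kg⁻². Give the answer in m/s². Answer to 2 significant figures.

2.8 × 10⁴ m/s²

Differencing GM/(d−r)² and GM/(d+r)² to first order in r/d gives 4GMr/d³.
Δa = 4GMr/d³
   = 4 × (6.674 × 10⁻¹¹) × (2.8 × 10³⁰) × (0.83) / (2.8 × 10⁵)³
   = 2.8 × 10⁴ m/s²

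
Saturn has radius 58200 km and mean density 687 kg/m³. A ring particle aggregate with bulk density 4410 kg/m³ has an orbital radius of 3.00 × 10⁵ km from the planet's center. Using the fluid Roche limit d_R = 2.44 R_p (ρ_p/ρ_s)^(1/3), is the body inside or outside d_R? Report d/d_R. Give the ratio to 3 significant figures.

outside; d/d_R ≈ 3.93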